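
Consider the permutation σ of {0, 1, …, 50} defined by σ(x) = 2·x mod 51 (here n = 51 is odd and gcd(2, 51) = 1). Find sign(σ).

Orbit of 4 under x↦2x: [4, 8, 16, 32, 13, 26, 1]… (length divides ord_51(2)).
Cycle type of π: 8×6 + 2 + 1; total 8 cycles.
n − c = 51 − 8 = 43; sign = (−1)^43 = -1.

-1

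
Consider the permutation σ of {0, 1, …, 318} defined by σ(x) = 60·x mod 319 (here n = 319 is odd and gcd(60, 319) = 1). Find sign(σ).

-1

Start at x=279: 279 → 152 → 188 → 115 → 201 → 257 → 108 → … (one orbit).
π_60 has 6 disjoint cycles with lengths [140, 140, 28, 5, 5, 1] on {0,…,318}.
sign(π) = (−1)^{n − #cycles} = (−1)^{319−6} = (−1)^313 = -1.
(60|319)_J = -1 (Zolotarev's lemma cross-check).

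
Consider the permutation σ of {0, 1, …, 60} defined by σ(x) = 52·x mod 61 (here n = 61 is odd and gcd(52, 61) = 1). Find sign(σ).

Trace 1: π^k(1) = [1, 52, 20, 3, 34, 60, 9] for k=0..6.
Decompose π into cycles: lengths [10, 10, 10, 10, 10, 10, 1] (7 cycles, including the fixed point 0).
61 − 7 = 54 transpositions; sign(π) = (−1)^54 = +1.
(52|61)_J = +1 (Zolotarev's lemma cross-check).

+1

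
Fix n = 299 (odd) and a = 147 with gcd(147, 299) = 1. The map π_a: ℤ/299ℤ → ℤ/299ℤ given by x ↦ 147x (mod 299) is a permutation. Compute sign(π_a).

Start at x=225: 225 → 185 → 285 → 35 → 62 → 144 → 238 → … (one orbit).
Cycle lengths of π_147 on ℤ/299ℤ: [66, 66, 66, 66, 11, 11, 6, 6, 1]; 9 cycles in total.
9 cycles on 299: each ℓ→(−1)^(ℓ−1), product (−1)^290 = +1.
(147|299)_J = +1 (Zolotarev's lemma cross-check).

+1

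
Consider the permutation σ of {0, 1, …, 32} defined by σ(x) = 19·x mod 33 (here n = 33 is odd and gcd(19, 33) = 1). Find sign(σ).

-1

Trace 19: π^k(19) = [19, 31, 28, 4, 10, 25, 13] for k=0..6.
π_19 has 6 disjoint cycles with lengths [10, 10, 10, 1, 1, 1] on {0,…,32}.
Σ(ℓ_i−1) = 33−6 = 27; sign = (−1)^27 = -1.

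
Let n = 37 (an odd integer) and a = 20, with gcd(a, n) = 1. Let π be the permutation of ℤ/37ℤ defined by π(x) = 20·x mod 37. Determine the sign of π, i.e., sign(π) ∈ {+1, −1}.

Start at x=9: 9 → 32 → 11 → 35 → 34 → 14 → 21 → … (one orbit).
Cycle lengths of π_20 on ℤ/37ℤ: [36, 1]; 2 cycles in total.
Σ(ℓ_i−1) = 37−2 = 35; sign = (−1)^35 = -1.

-1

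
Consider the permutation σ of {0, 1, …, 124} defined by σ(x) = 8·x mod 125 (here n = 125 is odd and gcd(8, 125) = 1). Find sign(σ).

Start at x=37: 37 → 46 → 118 → 69 → 52 → 41 → 78 → … (one orbit).
The orbit structure of x ↦ 8x mod 125: 4 orbits of sizes [100, 20, 4, 1].
4 cycles on 125: each ℓ→(−1)^(ℓ−1), product (−1)^121 = -1.
Zolotarev: (8|125) = -1, matching the cycle-count sign.

-1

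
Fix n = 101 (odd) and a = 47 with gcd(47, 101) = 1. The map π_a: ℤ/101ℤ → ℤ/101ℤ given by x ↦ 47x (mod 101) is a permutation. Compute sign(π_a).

Trace 37: π^k(37) = [37, 22, 24, 17, 92, 82, 16] for k=0..6.
π_47 has 3 disjoint cycles with lengths [50, 50, 1] on {0,…,100}.
sign(π) = (−1)^{n − #cycles} = (−1)^{101−3} = (−1)^98 = +1.

+1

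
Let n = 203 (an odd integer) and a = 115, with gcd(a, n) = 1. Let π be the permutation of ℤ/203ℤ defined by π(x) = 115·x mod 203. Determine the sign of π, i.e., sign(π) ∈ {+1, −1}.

Start at x=173: 173 → 1 → 115 → 30 → 202 → 88 → 173 (one orbit).
Decompose π into cycles: lengths [6, 6, 6, 6, 6, 6, 6, 6, 6, 6, 6, 6, 6, 6, 6, 6, 6, 6, 6, 6, 6, 6, 6, 6, 6, 6, 6, 6, 6, 2, 2, 2, 2, 2, 2, 2, 2, 2, 2, 2, 2, 2, 2, 1] (44 cycles, including the fixed point 0).
n − c = 203 − 44 = 159; sign = (−1)^159 = -1.
The Jacobi symbol (115|203) = -1 (Zolotarev) agrees.

-1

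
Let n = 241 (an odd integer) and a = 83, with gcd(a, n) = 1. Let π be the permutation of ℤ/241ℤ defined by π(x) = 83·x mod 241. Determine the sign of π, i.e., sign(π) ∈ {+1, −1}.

+1

Trace 24: π^k(24) = [24, 64, 10, 107, 205, 145, 226] for k=0..6.
Cycle type of π: 60×4 + 1; total 5 cycles.
Σ(ℓ_i−1) = 241−5 = 236; sign = (−1)^236 = +1.
(83|241)_J = +1 (Zolotarev's lemma cross-check).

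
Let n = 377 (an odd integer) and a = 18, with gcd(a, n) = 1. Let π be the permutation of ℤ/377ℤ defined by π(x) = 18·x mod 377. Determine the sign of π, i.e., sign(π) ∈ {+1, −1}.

+1

Start at x=44: 44 → 38 → 307 → 248 → 317 → 51 → 164 → … (one orbit).
Cycle lengths of π_18 on ℤ/377ℤ: [28, 28, 28, 28, 28, 28, 28, 28, 28, 28, 28, 28, 28, 4, 4, 4, 1]; 17 cycles in total.
With 17 cycles on 377 points, sign = (−1)^{377−17} = +1.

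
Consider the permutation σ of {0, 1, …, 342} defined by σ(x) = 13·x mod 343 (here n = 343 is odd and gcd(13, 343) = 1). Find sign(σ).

-1

Orbit of 218 under x↦13x: [218, 90, 141, 118, 162, 48, 281]… (length divides ord_343(13)).
Cycle lengths of π_13 on ℤ/343ℤ: [98, 98, 98, 14, 14, 14, 2, 2, 2, 1]; 10 cycles in total.
343 − 10 = 333 transpositions; sign(π) = (−1)^333 = -1.
(13|343)_J = -1 (Zolotarev's lemma cross-check).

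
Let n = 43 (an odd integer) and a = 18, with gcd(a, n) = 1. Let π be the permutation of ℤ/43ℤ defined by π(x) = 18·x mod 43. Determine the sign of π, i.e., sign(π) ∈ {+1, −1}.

Trace 3: π^k(3) = [3, 11, 26, 38, 39, 14, 37] for k=0..6.
2 cycles of lengths [42, 1].
sign(π) = (−1)^{n − #cycles} = (−1)^{43−2} = (−1)^41 = -1.
(18|43)_J = -1 (Zolotarev's lemma cross-check).

-1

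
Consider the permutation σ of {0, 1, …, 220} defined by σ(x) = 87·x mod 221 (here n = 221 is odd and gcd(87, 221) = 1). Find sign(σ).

Orbit of 94 under x↦87x: [94, 1, 87, 55, 144, 152, 185]… (length divides ord_221(87)).
15 cycles of lengths [24, 24, 24, 24, 24, 24, 24, 24, 8, 8, 3, 3, 3, 3, 1].
221 − 15 = 206 transpositions; sign(π) = (−1)^206 = +1.
The Jacobi symbol (87|221) = +1 (Zolotarev) agrees.

+1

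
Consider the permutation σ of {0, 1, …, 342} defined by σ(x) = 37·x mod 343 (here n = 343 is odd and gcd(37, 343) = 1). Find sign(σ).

+1

Start at x=319: 319 → 141 → 72 → 263 → 127 → 240 → 305 → … (one orbit).
Decompose π into cycles: lengths [147, 147, 21, 21, 3, 3, 1] (7 cycles, including the fixed point 0).
Σ(ℓ_i−1) = 343−7 = 336; sign = (−1)^336 = +1.
The Jacobi symbol (37|343) = +1 (Zolotarev) agrees.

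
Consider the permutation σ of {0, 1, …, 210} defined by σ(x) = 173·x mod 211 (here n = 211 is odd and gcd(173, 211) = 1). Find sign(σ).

+1

Start at x=179: 179 → 161 → 1 → 173 → 178 → 199 → 34 → … (one orbit).
Decompose π into cycles: lengths [21, 21, 21, 21, 21, 21, 21, 21, 21, 21, 1] (11 cycles, including the fixed point 0).
sign(π) = (−1)^{n − #cycles} = (−1)^{211−11} = (−1)^200 = +1.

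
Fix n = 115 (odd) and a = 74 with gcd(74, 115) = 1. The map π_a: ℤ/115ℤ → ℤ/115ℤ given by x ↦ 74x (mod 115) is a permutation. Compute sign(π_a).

Orbit of 71 under x↦74x: [71, 79, 96, 89, 31, 109, 16]… (length divides ord_115(74)).
The orbit structure of x ↦ 74x mod 115: 8 orbits of sizes [22, 22, 22, 22, 22, 2, 2, 1].
115 − 8 = 107 transpositions; sign(π) = (−1)^107 = -1.

-1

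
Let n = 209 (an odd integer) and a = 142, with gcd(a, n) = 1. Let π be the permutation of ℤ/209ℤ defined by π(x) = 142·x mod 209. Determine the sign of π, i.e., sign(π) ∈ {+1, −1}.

-1

Orbit of 111 under x↦142x: [111, 87, 23, 131, 1, 142, 100]… (length divides ord_209(142)).
Cycle lengths of π_142 on ℤ/209ℤ: [18, 18, 18, 18, 18, 18, 18, 18, 18, 18, 9, 9, 2, 2, 2, 2, 2, 1]; 18 cycles in total.
sign(π) = (−1)^{n − #cycles} = (−1)^{209−18} = (−1)^191 = -1.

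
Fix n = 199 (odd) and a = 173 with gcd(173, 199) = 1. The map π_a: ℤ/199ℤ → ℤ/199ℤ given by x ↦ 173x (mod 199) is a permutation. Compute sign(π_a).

-1

Orbit of 29 under x↦173x: [29, 42, 102, 134, 98, 39, 180]… (length divides ord_199(173)).
The orbit structure of x ↦ 173x mod 199: 2 orbits of sizes [198, 1].
Σ(ℓ_i−1) = 199−2 = 197; sign = (−1)^197 = -1.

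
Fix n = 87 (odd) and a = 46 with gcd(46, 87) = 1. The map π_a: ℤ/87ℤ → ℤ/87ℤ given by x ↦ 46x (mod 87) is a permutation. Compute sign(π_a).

-1

Start at x=46: 46 → 28 → 70 → 1 → 46 (one orbit).
Cycle lengths of π_46 on ℤ/87ℤ: [4, 4, 4, 4, 4, 4, 4, 4, 4, 4, 4, 4, 4, 4, 4, 4, 4, 4, 4, 4, 4, 1, 1, 1]; 24 cycles in total.
n − c = 87 − 24 = 63; sign = (−1)^63 = -1.
Check: (46/87) = -1 by Zolotarev.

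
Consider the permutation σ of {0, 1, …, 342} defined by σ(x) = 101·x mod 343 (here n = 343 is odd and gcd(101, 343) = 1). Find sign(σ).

-1

Orbit of 138 under x↦101x: [138, 218, 66, 149, 300, 116, 54]… (length divides ord_343(101)).
π_101 has 4 disjoint cycles with lengths [294, 42, 6, 1] on {0,…,342}.
343 − 4 = 339 transpositions; sign(π) = (−1)^339 = -1.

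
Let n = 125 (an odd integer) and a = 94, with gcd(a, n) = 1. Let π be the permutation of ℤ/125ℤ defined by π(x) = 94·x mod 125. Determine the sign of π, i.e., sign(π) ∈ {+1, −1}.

+1

Trace 86: π^k(86) = [86, 84, 21, 99, 56, 14, 66] for k=0..6.
The orbit structure of x ↦ 94x mod 125: 7 orbits of sizes [50, 50, 10, 10, 2, 2, 1].
125 − 7 = 118 transpositions; sign(π) = (−1)^118 = +1.
(94|125)_J = +1 (Zolotarev's lemma cross-check).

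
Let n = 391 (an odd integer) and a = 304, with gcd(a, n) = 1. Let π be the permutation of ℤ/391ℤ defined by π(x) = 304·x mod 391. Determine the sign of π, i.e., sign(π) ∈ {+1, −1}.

-1

Start at x=98: 98 → 76 → 35 → 83 → 208 → 281 → 186 → … (one orbit).
8 cycles of lengths [88, 88, 88, 88, 22, 8, 8, 1].
Σ(ℓ_i−1) = 391−8 = 383; sign = (−1)^383 = -1.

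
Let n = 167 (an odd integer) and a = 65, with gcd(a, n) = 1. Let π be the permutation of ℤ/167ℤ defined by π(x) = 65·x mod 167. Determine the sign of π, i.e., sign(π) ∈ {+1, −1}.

Trace 108: π^k(108) = [108, 6, 56, 133, 128, 137, 54] for k=0..6.
3 cycles of lengths [83, 83, 1].
Σ(ℓ_i−1) = 167−3 = 164; sign = (−1)^164 = +1.
Via Zolotarev, sign(π_{65}) = (65|167) = +1.

+1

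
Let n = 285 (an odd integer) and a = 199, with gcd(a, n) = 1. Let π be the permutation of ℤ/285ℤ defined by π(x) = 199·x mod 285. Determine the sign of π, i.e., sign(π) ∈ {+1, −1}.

+1

Start at x=61: 61 → 169 → 1 → 199 → 271 → 64 → 196 → … (one orbit).
Cycle lengths of π_199 on ℤ/285ℤ: [18, 18, 18, 18, 18, 18, 18, 18, 18, 18, 18, 18, 9, 9, 9, 9, 9, 9, 2, 2, 2, 2, 2, 2, 1, 1, 1]; 27 cycles in total.
n − c = 285 − 27 = 258; sign = (−1)^258 = +1.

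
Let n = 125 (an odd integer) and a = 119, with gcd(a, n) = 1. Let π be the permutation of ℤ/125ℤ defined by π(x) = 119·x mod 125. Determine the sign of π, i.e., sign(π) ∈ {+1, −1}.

Start at x=111: 111 → 84 → 121 → 24 → 106 → 114 → 66 → … (one orbit).
7 cycles of lengths [50, 50, 10, 10, 2, 2, 1].
7 cycles on 125: each ℓ→(−1)^(ℓ−1), product (−1)^118 = +1.
Check: (119/125) = +1 by Zolotarev.

+1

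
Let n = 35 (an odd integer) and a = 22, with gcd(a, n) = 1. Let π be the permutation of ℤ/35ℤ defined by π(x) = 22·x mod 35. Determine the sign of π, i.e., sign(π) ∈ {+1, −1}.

-1

Orbit of 8 under x↦22x: [8, 1, 22, 29]… (length divides ord_35(22)).
Cycle lengths of π_22 on ℤ/35ℤ: [4, 4, 4, 4, 4, 4, 4, 1, 1, 1, 1, 1, 1, 1]; 14 cycles in total.
n − c = 35 − 14 = 21; sign = (−1)^21 = -1.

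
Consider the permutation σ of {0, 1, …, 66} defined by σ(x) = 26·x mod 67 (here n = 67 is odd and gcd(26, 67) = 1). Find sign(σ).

+1

Orbit of 17 under x↦26x: [17, 40, 35, 39, 9, 33, 54]… (length divides ord_67(26)).
π_26 has 3 disjoint cycles with lengths [33, 33, 1] on {0,…,66}.
With 3 cycles on 67 points, sign = (−1)^{67−3} = +1.
The Jacobi symbol (26|67) = +1 (Zolotarev) agrees.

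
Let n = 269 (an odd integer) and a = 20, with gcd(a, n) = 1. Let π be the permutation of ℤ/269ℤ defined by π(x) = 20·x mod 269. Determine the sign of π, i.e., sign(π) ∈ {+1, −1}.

+1

Orbit of 117 under x↦20x: [117, 188, 263, 149, 21, 151, 61]… (length divides ord_269(20)).
3 cycles of lengths [134, 134, 1].
269 − 3 = 266 transpositions; sign(π) = (−1)^266 = +1.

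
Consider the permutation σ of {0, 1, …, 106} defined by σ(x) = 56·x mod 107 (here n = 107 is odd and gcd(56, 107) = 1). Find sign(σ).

+1

Start at x=87: 87 → 57 → 89 → 62 → 48 → 13 → 86 → … (one orbit).
Cycle lengths of π_56 on ℤ/107ℤ: [53, 53, 1]; 3 cycles in total.
3 cycles on 107: each ℓ→(−1)^(ℓ−1), product (−1)^104 = +1.
Check: (56/107) = +1 by Zolotarev.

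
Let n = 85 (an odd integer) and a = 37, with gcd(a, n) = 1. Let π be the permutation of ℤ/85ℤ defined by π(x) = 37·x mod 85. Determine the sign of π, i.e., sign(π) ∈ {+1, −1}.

Start at x=16: 16 → 82 → 59 → 58 → 21 → 12 → 19 → … (one orbit).
7 cycles of lengths [16, 16, 16, 16, 16, 4, 1].
sign(π) = (−1)^{n − #cycles} = (−1)^{85−7} = (−1)^78 = +1.

+1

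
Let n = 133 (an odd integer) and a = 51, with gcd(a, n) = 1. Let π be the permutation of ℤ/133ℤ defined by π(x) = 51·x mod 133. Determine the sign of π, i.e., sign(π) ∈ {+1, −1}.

Orbit of 74 under x↦51x: [74, 50, 23, 109, 106, 86, 130]… (length divides ord_133(51)).
The orbit structure of x ↦ 51x mod 133: 10 orbits of sizes [18, 18, 18, 18, 18, 18, 18, 3, 3, 1].
n − c = 133 − 10 = 123; sign = (−1)^123 = -1.

-1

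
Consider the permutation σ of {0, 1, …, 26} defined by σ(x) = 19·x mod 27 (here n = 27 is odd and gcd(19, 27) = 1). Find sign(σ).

Orbit of 1 under x↦19x: [1, 19, 10]… (length divides ord_27(19)).
Cycle type of π: 3×6 + 1×9; total 15 cycles.
15 cycles on 27: each ℓ→(−1)^(ℓ−1), product (−1)^12 = +1.

+1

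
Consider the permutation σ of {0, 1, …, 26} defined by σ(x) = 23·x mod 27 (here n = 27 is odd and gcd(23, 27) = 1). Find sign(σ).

-1

Trace 13: π^k(13) = [13, 2, 19, 5, 7, 26, 4] for k=0..6.
4 cycles of lengths [18, 6, 2, 1].
sign(π) = (−1)^{n − #cycles} = (−1)^{27−4} = (−1)^23 = -1.
Via Zolotarev, sign(π_{23}) = (23|27) = -1.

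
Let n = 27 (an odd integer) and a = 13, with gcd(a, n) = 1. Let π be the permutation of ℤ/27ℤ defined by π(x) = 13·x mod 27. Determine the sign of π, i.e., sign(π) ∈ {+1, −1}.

Trace 25: π^k(25) = [25, 1, 13, 7, 10, 22, 16] for k=0..6.
π_13 has 7 disjoint cycles with lengths [9, 9, 3, 3, 1, 1, 1] on {0,…,26}.
n − c = 27 − 7 = 20; sign = (−1)^20 = +1.

+1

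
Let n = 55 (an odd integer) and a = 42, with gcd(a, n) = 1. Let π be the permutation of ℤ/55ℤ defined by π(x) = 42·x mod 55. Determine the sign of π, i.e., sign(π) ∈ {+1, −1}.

-1

Trace 49: π^k(49) = [49, 23, 31, 37, 14, 38, 1] for k=0..6.
Cycle lengths of π_42 on ℤ/55ℤ: [20, 20, 5, 5, 4, 1]; 6 cycles in total.
sign(π) = (−1)^{n − #cycles} = (−1)^{55−6} = (−1)^49 = -1.
Zolotarev: (42|55) = -1, matching the cycle-count sign.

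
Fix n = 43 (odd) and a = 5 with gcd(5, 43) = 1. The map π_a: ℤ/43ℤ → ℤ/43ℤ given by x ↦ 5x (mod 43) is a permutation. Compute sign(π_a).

-1

Orbit of 7 under x↦5x: [7, 35, 3, 15, 32, 31, 26]… (length divides ord_43(5)).
Cycle type of π: 42 + 1; total 2 cycles.
n − c = 43 − 2 = 41; sign = (−1)^41 = -1.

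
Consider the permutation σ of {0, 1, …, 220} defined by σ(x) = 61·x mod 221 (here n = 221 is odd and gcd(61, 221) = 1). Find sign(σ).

Trace 35: π^k(35) = [35, 146, 66, 48, 55, 40, 9] for k=0..6.
Decompose π into cycles: lengths [48, 48, 48, 48, 16, 3, 3, 3, 3, 1] (10 cycles, including the fixed point 0).
sign(π) = (−1)^{n − #cycles} = (−1)^{221−10} = (−1)^211 = -1.

-1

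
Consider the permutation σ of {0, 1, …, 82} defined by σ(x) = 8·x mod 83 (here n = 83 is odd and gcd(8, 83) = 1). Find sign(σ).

-1

Orbit of 73 under x↦8x: [73, 3, 24, 26, 42, 4, 32]… (length divides ord_83(8)).
The orbit structure of x ↦ 8x mod 83: 2 orbits of sizes [82, 1].
2 cycles on 83: each ℓ→(−1)^(ℓ−1), product (−1)^81 = -1.
Via Zolotarev, sign(π_{8}) = (8|83) = -1.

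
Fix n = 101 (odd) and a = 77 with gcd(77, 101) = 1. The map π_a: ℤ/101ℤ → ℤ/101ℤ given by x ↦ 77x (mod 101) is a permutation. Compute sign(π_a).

Trace 24: π^k(24) = [24, 30, 88, 9, 87, 33, 16] for k=0..6.
π_77 has 3 disjoint cycles with lengths [50, 50, 1] on {0,…,100}.
sign(π) = (−1)^{n − #cycles} = (−1)^{101−3} = (−1)^98 = +1.
Check: (77/101) = +1 by Zolotarev.

+1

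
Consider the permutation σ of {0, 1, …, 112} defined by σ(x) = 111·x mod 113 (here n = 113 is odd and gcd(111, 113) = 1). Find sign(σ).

Start at x=83: 83 → 60 → 106 → 14 → 85 → 56 → 1 → … (one orbit).
Cycle type of π: 28×4 + 1; total 5 cycles.
n − c = 113 − 5 = 108; sign = (−1)^108 = +1.
(111|113)_J = +1 (Zolotarev's lemma cross-check).

+1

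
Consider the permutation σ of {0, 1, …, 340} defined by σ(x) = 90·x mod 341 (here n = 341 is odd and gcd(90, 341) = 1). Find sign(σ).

-1

Orbit of 328 under x↦90x: [328, 194, 69, 72, 1, 90, 257]… (length divides ord_341(90)).
Cycle type of π: 30×10 + 15×2 + 10 + 1; total 14 cycles.
14 cycles on 341: each ℓ→(−1)^(ℓ−1), product (−1)^327 = -1.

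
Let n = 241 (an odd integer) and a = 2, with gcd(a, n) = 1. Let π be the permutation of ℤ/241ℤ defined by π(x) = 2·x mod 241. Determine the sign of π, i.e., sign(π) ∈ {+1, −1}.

+1

Start at x=8: 8 → 16 → 32 → 64 → 128 → 15 → 30 → … (one orbit).
The orbit structure of x ↦ 2x mod 241: 11 orbits of sizes [24, 24, 24, 24, 24, 24, 24, 24, 24, 24, 1].
Σ(ℓ_i−1) = 241−11 = 230; sign = (−1)^230 = +1.
The Jacobi symbol (2|241) = +1 (Zolotarev) agrees.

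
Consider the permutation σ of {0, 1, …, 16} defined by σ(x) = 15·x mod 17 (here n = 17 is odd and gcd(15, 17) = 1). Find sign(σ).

Start at x=16: 16 → 2 → 13 → 8 → 1 → 15 → 4 → … (one orbit).
π_15 has 3 disjoint cycles with lengths [8, 8, 1] on {0,…,16}.
sign(π) = (−1)^{n − #cycles} = (−1)^{17−3} = (−1)^14 = +1.
Zolotarev: (15|17) = +1, matching the cycle-count sign.

+1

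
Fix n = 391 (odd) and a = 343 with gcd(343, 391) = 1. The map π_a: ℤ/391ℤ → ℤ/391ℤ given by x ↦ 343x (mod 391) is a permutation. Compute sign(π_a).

Trace 324: π^k(324) = [324, 88, 77, 214, 285, 5, 151] for k=0..6.
Cycle lengths of π_343 on ℤ/391ℤ: [176, 176, 22, 16, 1]; 5 cycles in total.
sign(π) = (−1)^{n − #cycles} = (−1)^{391−5} = (−1)^386 = +1.
(343|391)_J = +1 (Zolotarev's lemma cross-check).

+1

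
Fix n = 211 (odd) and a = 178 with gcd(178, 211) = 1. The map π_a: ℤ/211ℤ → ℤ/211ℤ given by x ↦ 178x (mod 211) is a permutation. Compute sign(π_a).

+1

Trace 178: π^k(178) = [178, 34, 144, 101, 43, 58, 196] for k=0..6.
Cycle lengths of π_178 on ℤ/211ℤ: [21, 21, 21, 21, 21, 21, 21, 21, 21, 21, 1]; 11 cycles in total.
n − c = 211 − 11 = 200; sign = (−1)^200 = +1.
The Jacobi symbol (178|211) = +1 (Zolotarev) agrees.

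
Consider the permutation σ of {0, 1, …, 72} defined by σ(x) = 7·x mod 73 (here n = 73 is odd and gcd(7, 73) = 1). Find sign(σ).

-1

Orbit of 27 under x↦7x: [27, 43, 9, 63, 3, 21, 1]… (length divides ord_73(7)).
Decompose π into cycles: lengths [24, 24, 24, 1] (4 cycles, including the fixed point 0).
n − c = 73 − 4 = 69; sign = (−1)^69 = -1.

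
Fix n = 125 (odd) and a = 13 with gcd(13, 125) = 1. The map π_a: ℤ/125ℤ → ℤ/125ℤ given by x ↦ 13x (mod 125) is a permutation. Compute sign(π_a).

Orbit of 2 under x↦13x: [2, 26, 88, 19, 122, 86, 118]… (length divides ord_125(13)).
4 cycles of lengths [100, 20, 4, 1].
Σ(ℓ_i−1) = 125−4 = 121; sign = (−1)^121 = -1.
The Jacobi symbol (13|125) = -1 (Zolotarev) agrees.

-1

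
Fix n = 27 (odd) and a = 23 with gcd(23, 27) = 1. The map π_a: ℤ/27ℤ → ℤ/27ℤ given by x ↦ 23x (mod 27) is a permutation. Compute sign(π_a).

-1

Start at x=11: 11 → 10 → 14 → 25 → 8 → 22 → 20 → … (one orbit).
Decompose π into cycles: lengths [18, 6, 2, 1] (4 cycles, including the fixed point 0).
Σ(ℓ_i−1) = 27−4 = 23; sign = (−1)^23 = -1.
The Jacobi symbol (23|27) = -1 (Zolotarev) agrees.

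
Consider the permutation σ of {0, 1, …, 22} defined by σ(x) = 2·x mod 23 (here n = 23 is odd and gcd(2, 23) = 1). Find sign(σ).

Trace 3: π^k(3) = [3, 6, 12, 1, 2, 4, 8] for k=0..6.
The orbit structure of x ↦ 2x mod 23: 3 orbits of sizes [11, 11, 1].
3 cycles on 23: each ℓ→(−1)^(ℓ−1), product (−1)^20 = +1.

+1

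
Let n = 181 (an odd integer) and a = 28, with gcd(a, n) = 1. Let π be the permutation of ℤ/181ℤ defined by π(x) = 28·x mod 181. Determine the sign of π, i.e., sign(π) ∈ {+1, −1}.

Orbit of 75 under x↦28x: [75, 109, 156, 24, 129, 173, 138]… (length divides ord_181(28)).
2 cycles of lengths [180, 1].
n − c = 181 − 2 = 179; sign = (−1)^179 = -1.
Zolotarev: (28|181) = -1, matching the cycle-count sign.

-1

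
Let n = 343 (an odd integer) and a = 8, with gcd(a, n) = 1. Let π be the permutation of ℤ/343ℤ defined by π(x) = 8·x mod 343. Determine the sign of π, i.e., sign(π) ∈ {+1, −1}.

Trace 190: π^k(190) = [190, 148, 155, 211, 316, 127, 330] for k=0..6.
π_8 has 19 disjoint cycles with lengths [49, 49, 49, 49, 49, 49, 7, 7, 7, 7, 7, 7, 1, 1, 1, 1, 1, 1, 1] on {0,…,342}.
Σ(ℓ_i−1) = 343−19 = 324; sign = (−1)^324 = +1.
Zolotarev: (8|343) = +1, matching the cycle-count sign.

+1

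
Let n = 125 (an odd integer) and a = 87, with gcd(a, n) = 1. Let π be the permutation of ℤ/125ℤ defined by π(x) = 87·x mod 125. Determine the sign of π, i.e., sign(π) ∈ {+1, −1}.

-1

Orbit of 124 under x↦87x: [124, 38, 56, 122, 114, 43, 116]… (length divides ord_125(87)).
Cycle lengths of π_87 on ℤ/125ℤ: [100, 20, 4, 1]; 4 cycles in total.
4 cycles on 125: each ℓ→(−1)^(ℓ−1), product (−1)^121 = -1.
Zolotarev: (87|125) = -1, matching the cycle-count sign.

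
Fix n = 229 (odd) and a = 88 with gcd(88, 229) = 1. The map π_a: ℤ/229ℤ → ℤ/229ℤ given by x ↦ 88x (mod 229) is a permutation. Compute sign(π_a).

Orbit of 169 under x↦88x: [169, 216, 1, 88, 187, 197, 161]… (length divides ord_229(88)).
Decompose π into cycles: lengths [76, 76, 76, 1] (4 cycles, including the fixed point 0).
sign(π) = (−1)^{n − #cycles} = (−1)^{229−4} = (−1)^225 = -1.

-1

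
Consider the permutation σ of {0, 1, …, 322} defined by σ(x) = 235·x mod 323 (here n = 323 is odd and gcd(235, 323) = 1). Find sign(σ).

-1

Trace 30: π^k(30) = [30, 267, 83, 125, 305, 292, 144] for k=0..6.
Cycle lengths of π_235 on ℤ/323ℤ: [48, 48, 48, 48, 48, 48, 16, 3, 3, 3, 3, 3, 3, 1]; 14 cycles in total.
sign(π) = (−1)^{n − #cycles} = (−1)^{323−14} = (−1)^309 = -1.
Via Zolotarev, sign(π_{235}) = (235|323) = -1.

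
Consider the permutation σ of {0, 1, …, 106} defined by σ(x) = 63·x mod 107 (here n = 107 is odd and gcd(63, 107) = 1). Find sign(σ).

Start at x=84: 84 → 49 → 91 → 62 → 54 → 85 → 5 → … (one orbit).
Cycle type of π: 106 + 1; total 2 cycles.
2 cycles on 107: each ℓ→(−1)^(ℓ−1), product (−1)^105 = -1.
Zolotarev: (63|107) = -1, matching the cycle-count sign.

-1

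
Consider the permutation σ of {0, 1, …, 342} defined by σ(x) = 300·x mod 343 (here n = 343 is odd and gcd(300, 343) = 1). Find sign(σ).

-1

Start at x=253: 253 → 97 → 288 → 307 → 176 → 321 → 260 → … (one orbit).
Decompose π into cycles: lengths [98, 98, 98, 14, 14, 14, 2, 2, 2, 1] (10 cycles, including the fixed point 0).
343 − 10 = 333 transpositions; sign(π) = (−1)^333 = -1.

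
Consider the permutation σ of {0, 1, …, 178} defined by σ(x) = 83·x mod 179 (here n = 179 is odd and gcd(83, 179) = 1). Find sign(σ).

+1

Start at x=89: 89 → 48 → 46 → 59 → 64 → 121 → 19 → … (one orbit).
π_83 has 3 disjoint cycles with lengths [89, 89, 1] on {0,…,178}.
179 − 3 = 176 transpositions; sign(π) = (−1)^176 = +1.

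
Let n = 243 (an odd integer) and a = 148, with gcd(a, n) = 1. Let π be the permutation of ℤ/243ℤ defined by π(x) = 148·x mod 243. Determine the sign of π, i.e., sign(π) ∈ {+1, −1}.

+1

Trace 202: π^k(202) = [202, 7, 64, 238, 232, 73, 112] for k=0..6.
The orbit structure of x ↦ 148x mod 243: 11 orbits of sizes [81, 81, 27, 27, 9, 9, 3, 3, 1, 1, 1].
n − c = 243 − 11 = 232; sign = (−1)^232 = +1.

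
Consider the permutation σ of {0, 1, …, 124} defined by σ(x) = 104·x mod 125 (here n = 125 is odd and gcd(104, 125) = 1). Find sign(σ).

+1

Start at x=14: 14 → 81 → 49 → 96 → 109 → 86 → 69 → … (one orbit).
7 cycles of lengths [50, 50, 10, 10, 2, 2, 1].
With 7 cycles on 125 points, sign = (−1)^{125−7} = +1.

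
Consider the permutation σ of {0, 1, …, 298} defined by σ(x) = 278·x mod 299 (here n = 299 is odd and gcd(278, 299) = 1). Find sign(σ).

Orbit of 242 under x↦278x: [242, 1, 278, 142, 8, 131, 239]… (length divides ord_299(278)).
Cycle type of π: 44×6 + 11×2 + 4×3 + 1; total 12 cycles.
sign(π) = (−1)^{n − #cycles} = (−1)^{299−12} = (−1)^287 = -1.
Via Zolotarev, sign(π_{278}) = (278|299) = -1.

-1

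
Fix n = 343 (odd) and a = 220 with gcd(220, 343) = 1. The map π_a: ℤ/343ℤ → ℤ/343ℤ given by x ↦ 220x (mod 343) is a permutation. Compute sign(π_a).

-1

Trace 157: π^k(157) = [157, 240, 321, 305, 215, 309, 66] for k=0..6.
π_220 has 4 disjoint cycles with lengths [294, 42, 6, 1] on {0,…,342}.
sign(π) = (−1)^{n − #cycles} = (−1)^{343−4} = (−1)^339 = -1.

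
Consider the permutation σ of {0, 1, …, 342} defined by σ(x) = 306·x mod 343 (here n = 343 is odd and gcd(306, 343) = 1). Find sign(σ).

-1

Trace 326: π^k(326) = [326, 286, 51, 171, 190, 173, 116] for k=0..6.
π_306 has 4 disjoint cycles with lengths [294, 42, 6, 1] on {0,…,342}.
4 cycles on 343: each ℓ→(−1)^(ℓ−1), product (−1)^339 = -1.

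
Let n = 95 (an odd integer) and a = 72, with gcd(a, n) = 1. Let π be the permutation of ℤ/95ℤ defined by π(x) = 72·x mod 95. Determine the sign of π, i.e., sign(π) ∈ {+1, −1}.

Trace 74: π^k(74) = [74, 8, 6, 52, 39, 53, 16] for k=0..6.
Cycle lengths of π_72 on ℤ/95ℤ: [36, 36, 18, 4, 1]; 5 cycles in total.
Σ(ℓ_i−1) = 95−5 = 90; sign = (−1)^90 = +1.

+1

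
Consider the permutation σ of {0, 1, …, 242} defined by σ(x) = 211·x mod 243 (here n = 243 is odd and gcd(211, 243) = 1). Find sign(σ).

Orbit of 115 under x↦211x: [115, 208, 148, 124, 163, 130, 214]… (length divides ord_243(211)).
The orbit structure of x ↦ 211x mod 243: 11 orbits of sizes [81, 81, 27, 27, 9, 9, 3, 3, 1, 1, 1].
11 cycles on 243: each ℓ→(−1)^(ℓ−1), product (−1)^232 = +1.
(211|243)_J = +1 (Zolotarev's lemma cross-check).

+1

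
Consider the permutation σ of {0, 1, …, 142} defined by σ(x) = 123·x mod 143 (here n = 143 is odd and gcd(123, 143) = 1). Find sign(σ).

Orbit of 2 under x↦123x: [2, 103, 85, 16, 109, 108, 128]… (length divides ord_143(123)).
Decompose π into cycles: lengths [60, 60, 12, 10, 1] (5 cycles, including the fixed point 0).
n − c = 143 − 5 = 138; sign = (−1)^138 = +1.

+1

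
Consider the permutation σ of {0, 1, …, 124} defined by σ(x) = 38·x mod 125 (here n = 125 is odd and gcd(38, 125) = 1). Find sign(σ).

Start at x=38: 38 → 69 → 122 → 11 → 43 → 9 → 92 → … (one orbit).
π_38 has 4 disjoint cycles with lengths [100, 20, 4, 1] on {0,…,124}.
4 cycles on 125: each ℓ→(−1)^(ℓ−1), product (−1)^121 = -1.

-1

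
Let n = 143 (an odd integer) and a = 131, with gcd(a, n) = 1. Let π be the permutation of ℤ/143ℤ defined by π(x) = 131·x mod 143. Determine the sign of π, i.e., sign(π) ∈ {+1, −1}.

Orbit of 1 under x↦131x: [1, 131]… (length divides ord_143(131)).
Decompose π into cycles: lengths [2, 2, 2, 2, 2, 2, 2, 2, 2, 2, 2, 2, 2, 2, 2, 2, 2, 2, 2, 2, 2, 2, 2, 2, 2, 2, 2, 2, 2, 2, 2, 2, 2, 2, 2, 2, 2, 2, 2, 2, 2, 2, 2, 2, 2, 2, 2, 2, 2, 2, 2, 2, 2, 2, 2, 2, 2, 2, 2, 2, 2, 2, 2, 2, 2, 1, 1, 1, 1, 1, 1, 1, 1, 1, 1, 1, 1, 1] (78 cycles, including the fixed point 0).
With 78 cycles on 143 points, sign = (−1)^{143−78} = -1.
Zolotarev: (131|143) = -1, matching the cycle-count sign.

-1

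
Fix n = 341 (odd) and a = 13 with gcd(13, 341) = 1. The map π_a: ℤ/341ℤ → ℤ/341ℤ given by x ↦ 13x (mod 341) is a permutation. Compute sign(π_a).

Start at x=215: 215 → 67 → 189 → 70 → 228 → 236 → 340 → … (one orbit).
The orbit structure of x ↦ 13x mod 341: 13 orbits of sizes [30, 30, 30, 30, 30, 30, 30, 30, 30, 30, 30, 10, 1].
With 13 cycles on 341 points, sign = (−1)^{341−13} = +1.

+1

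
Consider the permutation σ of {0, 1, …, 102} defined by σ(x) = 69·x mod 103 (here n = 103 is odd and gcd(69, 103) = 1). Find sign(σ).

Orbit of 14 under x↦69x: [14, 39, 13, 73, 93, 31, 79]… (length divides ord_103(69)).
Cycle type of π: 34×3 + 1; total 4 cycles.
n − c = 103 − 4 = 99; sign = (−1)^99 = -1.
The Jacobi symbol (69|103) = -1 (Zolotarev) agrees.

-1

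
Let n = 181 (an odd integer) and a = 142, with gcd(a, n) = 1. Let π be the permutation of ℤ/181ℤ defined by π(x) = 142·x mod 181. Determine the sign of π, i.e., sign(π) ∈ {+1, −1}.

+1

Start at x=119: 119 → 65 → 180 → 39 → 108 → 132 → 101 → … (one orbit).
Cycle type of π: 18×10 + 1; total 11 cycles.
181 − 11 = 170 transpositions; sign(π) = (−1)^170 = +1.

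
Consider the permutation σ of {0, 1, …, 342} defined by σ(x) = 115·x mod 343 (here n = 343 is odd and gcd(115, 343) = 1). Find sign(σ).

-1

Orbit of 338 under x↦115x: [338, 111, 74, 278, 71, 276, 184]… (length divides ord_343(115)).
Cycle type of π: 294 + 42 + 6 + 1; total 4 cycles.
4 cycles on 343: each ℓ→(−1)^(ℓ−1), product (−1)^339 = -1.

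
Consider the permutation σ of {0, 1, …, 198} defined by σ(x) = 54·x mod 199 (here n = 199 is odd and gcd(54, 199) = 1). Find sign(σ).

-1

Start at x=112: 112 → 78 → 33 → 190 → 111 → 24 → 102 → … (one orbit).
π_54 has 2 disjoint cycles with lengths [198, 1] on {0,…,198}.
sign(π) = (−1)^{n − #cycles} = (−1)^{199−2} = (−1)^197 = -1.
The Jacobi symbol (54|199) = -1 (Zolotarev) agrees.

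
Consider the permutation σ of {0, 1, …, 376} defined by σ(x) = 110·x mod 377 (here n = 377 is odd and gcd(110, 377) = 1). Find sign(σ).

Orbit of 112 under x↦110x: [112, 256, 262, 168, 7, 16, 252]… (length divides ord_377(110)).
The orbit structure of x ↦ 110x mod 377: 10 orbits of sizes [84, 84, 84, 84, 12, 7, 7, 7, 7, 1].
sign(π) = (−1)^{n − #cycles} = (−1)^{377−10} = (−1)^367 = -1.

-1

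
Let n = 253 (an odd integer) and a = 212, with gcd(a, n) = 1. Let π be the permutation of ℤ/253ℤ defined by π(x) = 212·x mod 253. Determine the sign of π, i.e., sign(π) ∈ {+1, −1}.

-1

Orbit of 191 under x↦212x: [191, 12, 14, 185, 5, 48, 56]… (length divides ord_253(212)).
6 cycles of lengths [110, 110, 22, 5, 5, 1].
253 − 6 = 247 transpositions; sign(π) = (−1)^247 = -1.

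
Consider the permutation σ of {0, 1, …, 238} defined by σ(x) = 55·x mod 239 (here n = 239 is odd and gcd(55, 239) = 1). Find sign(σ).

Orbit of 90 under x↦55x: [90, 170, 29, 161, 12, 182, 211]… (length divides ord_239(55)).
Cycle lengths of π_55 on ℤ/239ℤ: [119, 119, 1]; 3 cycles in total.
3 cycles on 239: each ℓ→(−1)^(ℓ−1), product (−1)^236 = +1.

+1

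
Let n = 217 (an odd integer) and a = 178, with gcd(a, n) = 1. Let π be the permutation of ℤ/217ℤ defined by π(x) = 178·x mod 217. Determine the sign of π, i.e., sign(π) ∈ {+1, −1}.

Trace 190: π^k(190) = [190, 185, 163, 153, 109, 89, 1] for k=0..6.
Decompose π into cycles: lengths [30, 30, 30, 30, 30, 30, 10, 10, 10, 6, 1] (11 cycles, including the fixed point 0).
sign(π) = (−1)^{n − #cycles} = (−1)^{217−11} = (−1)^206 = +1.

+1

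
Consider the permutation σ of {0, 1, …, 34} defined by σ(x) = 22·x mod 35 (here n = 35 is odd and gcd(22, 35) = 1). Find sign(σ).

-1

Orbit of 1 under x↦22x: [1, 22, 29, 8]… (length divides ord_35(22)).
π_22 has 14 disjoint cycles with lengths [4, 4, 4, 4, 4, 4, 4, 1, 1, 1, 1, 1, 1, 1] on {0,…,34}.
With 14 cycles on 35 points, sign = (−1)^{35−14} = -1.
Via Zolotarev, sign(π_{22}) = (22|35) = -1.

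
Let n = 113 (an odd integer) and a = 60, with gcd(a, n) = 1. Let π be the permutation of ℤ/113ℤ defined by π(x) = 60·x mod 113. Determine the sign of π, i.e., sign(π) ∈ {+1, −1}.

Start at x=85: 85 → 15 → 109 → 99 → 64 → 111 → 106 → … (one orbit).
The orbit structure of x ↦ 60x mod 113: 5 orbits of sizes [28, 28, 28, 28, 1].
5 cycles on 113: each ℓ→(−1)^(ℓ−1), product (−1)^108 = +1.

+1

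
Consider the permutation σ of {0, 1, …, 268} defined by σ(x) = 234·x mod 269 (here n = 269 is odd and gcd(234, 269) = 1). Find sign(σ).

-1

Trace 47: π^k(47) = [47, 238, 9, 223, 265, 140, 211] for k=0..6.
π_234 has 2 disjoint cycles with lengths [268, 1] on {0,…,268}.
269 − 2 = 267 transpositions; sign(π) = (−1)^267 = -1.
Check: (234/269) = -1 by Zolotarev.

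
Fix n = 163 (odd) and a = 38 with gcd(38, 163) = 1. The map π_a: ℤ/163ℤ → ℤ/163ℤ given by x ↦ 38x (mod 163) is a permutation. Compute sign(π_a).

Start at x=40: 40 → 53 → 58 → 85 → 133 → 1 → 38 → … (one orbit).
The orbit structure of x ↦ 38x mod 163: 19 orbits of sizes [9, 9, 9, 9, 9, 9, 9, 9, 9, 9, 9, 9, 9, 9, 9, 9, 9, 9, 1].
sign(π) = (−1)^{n − #cycles} = (−1)^{163−19} = (−1)^144 = +1.

+1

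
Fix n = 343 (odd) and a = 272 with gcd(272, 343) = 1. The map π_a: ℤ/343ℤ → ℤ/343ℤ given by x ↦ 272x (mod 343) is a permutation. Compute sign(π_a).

Trace 85: π^k(85) = [85, 139, 78, 293, 120, 55, 211] for k=0..6.
Decompose π into cycles: lengths [98, 98, 98, 14, 14, 14, 2, 2, 2, 1] (10 cycles, including the fixed point 0).
Σ(ℓ_i−1) = 343−10 = 333; sign = (−1)^333 = -1.
Zolotarev: (272|343) = -1, matching the cycle-count sign.

-1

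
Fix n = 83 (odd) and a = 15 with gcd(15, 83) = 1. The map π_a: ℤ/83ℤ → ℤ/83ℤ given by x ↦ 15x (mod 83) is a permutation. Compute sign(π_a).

-1

Trace 17: π^k(17) = [17, 6, 7, 22, 81, 53, 48] for k=0..6.
Decompose π into cycles: lengths [82, 1] (2 cycles, including the fixed point 0).
83 − 2 = 81 transpositions; sign(π) = (−1)^81 = -1.
Zolotarev: (15|83) = -1, matching the cycle-count sign.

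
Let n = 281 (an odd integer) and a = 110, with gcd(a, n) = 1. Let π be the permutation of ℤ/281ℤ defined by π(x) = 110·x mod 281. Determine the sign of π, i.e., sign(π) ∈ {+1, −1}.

-1

Start at x=4: 4 → 159 → 68 → 174 → 32 → 148 → 263 → … (one orbit).
Cycle lengths of π_110 on ℤ/281ℤ: [280, 1]; 2 cycles in total.
Σ(ℓ_i−1) = 281−2 = 279; sign = (−1)^279 = -1.
(110|281)_J = -1 (Zolotarev's lemma cross-check).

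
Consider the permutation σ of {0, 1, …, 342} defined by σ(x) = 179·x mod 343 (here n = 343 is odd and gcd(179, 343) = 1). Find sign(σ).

Start at x=338: 338 → 134 → 319 → 163 → 22 → 165 → 37 → … (one orbit).
7 cycles of lengths [147, 147, 21, 21, 3, 3, 1].
7 cycles on 343: each ℓ→(−1)^(ℓ−1), product (−1)^336 = +1.

+1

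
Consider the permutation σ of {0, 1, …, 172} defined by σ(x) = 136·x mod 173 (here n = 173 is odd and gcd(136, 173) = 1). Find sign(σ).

+1

Start at x=117: 117 → 169 → 148 → 60 → 29 → 138 → 84 → … (one orbit).
5 cycles of lengths [43, 43, 43, 43, 1].
Σ(ℓ_i−1) = 173−5 = 168; sign = (−1)^168 = +1.
(136|173)_J = +1 (Zolotarev's lemma cross-check).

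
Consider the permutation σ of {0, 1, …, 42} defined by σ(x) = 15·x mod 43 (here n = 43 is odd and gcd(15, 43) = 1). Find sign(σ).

+1

Trace 11: π^k(11) = [11, 36, 24, 16, 25, 31, 35] for k=0..6.
The orbit structure of x ↦ 15x mod 43: 3 orbits of sizes [21, 21, 1].
n − c = 43 − 3 = 40; sign = (−1)^40 = +1.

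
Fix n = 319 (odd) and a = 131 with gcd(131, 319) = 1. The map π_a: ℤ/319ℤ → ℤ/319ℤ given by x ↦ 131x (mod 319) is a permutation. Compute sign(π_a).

+1

Start at x=21: 21 → 199 → 230 → 144 → 43 → 210 → 76 → … (one orbit).
π_131 has 17 disjoint cycles with lengths [28, 28, 28, 28, 28, 28, 28, 28, 28, 28, 28, 2, 2, 2, 2, 2, 1] on {0,…,318}.
17 cycles on 319: each ℓ→(−1)^(ℓ−1), product (−1)^302 = +1.
Zolotarev: (131|319) = +1, matching the cycle-count sign.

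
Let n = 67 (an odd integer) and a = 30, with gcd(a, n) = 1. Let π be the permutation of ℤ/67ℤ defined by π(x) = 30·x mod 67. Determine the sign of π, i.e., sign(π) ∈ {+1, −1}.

-1

Orbit of 29 under x↦30x: [29, 66, 37, 38, 1, 30]… (length divides ord_67(30)).
Decompose π into cycles: lengths [6, 6, 6, 6, 6, 6, 6, 6, 6, 6, 6, 1] (12 cycles, including the fixed point 0).
Σ(ℓ_i−1) = 67−12 = 55; sign = (−1)^55 = -1.
Zolotarev: (30|67) = -1, matching the cycle-count sign.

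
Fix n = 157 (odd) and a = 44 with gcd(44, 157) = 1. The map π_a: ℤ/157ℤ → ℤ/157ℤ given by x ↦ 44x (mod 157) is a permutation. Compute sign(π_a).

Start at x=115: 115 → 36 → 14 → 145 → 100 → 4 → 19 → … (one orbit).
Cycle lengths of π_44 on ℤ/157ℤ: [78, 78, 1]; 3 cycles in total.
With 3 cycles on 157 points, sign = (−1)^{157−3} = +1.

+1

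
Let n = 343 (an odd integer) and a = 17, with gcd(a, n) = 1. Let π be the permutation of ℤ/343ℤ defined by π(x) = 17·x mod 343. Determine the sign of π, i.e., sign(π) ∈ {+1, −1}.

Orbit of 20 under x↦17x: [20, 340, 292, 162, 10, 170, 146]… (length divides ord_343(17)).
π_17 has 4 disjoint cycles with lengths [294, 42, 6, 1] on {0,…,342}.
sign(π) = (−1)^{n − #cycles} = (−1)^{343−4} = (−1)^339 = -1.
Via Zolotarev, sign(π_{17}) = (17|343) = -1.

-1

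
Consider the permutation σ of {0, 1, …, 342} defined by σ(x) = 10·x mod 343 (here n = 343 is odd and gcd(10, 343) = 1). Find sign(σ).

-1

Trace 342: π^k(342) = [342, 333, 243, 29, 290, 156, 188] for k=0..6.
4 cycles of lengths [294, 42, 6, 1].
343 − 4 = 339 transpositions; sign(π) = (−1)^339 = -1.
Zolotarev: (10|343) = -1, matching the cycle-count sign.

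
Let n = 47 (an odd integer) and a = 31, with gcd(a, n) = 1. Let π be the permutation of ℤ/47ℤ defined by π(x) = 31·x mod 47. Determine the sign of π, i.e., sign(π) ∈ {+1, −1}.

-1

Trace 10: π^k(10) = [10, 28, 22, 24, 39, 34, 20] for k=0..6.
Cycle lengths of π_31 on ℤ/47ℤ: [46, 1]; 2 cycles in total.
n − c = 47 − 2 = 45; sign = (−1)^45 = -1.
(31|47)_J = -1 (Zolotarev's lemma cross-check).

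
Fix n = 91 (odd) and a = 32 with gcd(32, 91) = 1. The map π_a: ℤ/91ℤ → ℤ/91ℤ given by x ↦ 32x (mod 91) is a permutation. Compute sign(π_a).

-1

Orbit of 64 under x↦32x: [64, 46, 16, 57, 4, 37, 1]… (length divides ord_91(32)).
π_32 has 10 disjoint cycles with lengths [12, 12, 12, 12, 12, 12, 12, 3, 3, 1] on {0,…,90}.
Σ(ℓ_i−1) = 91−10 = 81; sign = (−1)^81 = -1.
Check: (32/91) = -1 by Zolotarev.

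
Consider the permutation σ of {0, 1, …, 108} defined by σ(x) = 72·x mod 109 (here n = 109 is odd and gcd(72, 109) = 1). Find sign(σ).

-1

Orbit of 74 under x↦72x: [74, 96, 45, 79, 20, 23, 21]… (length divides ord_109(72)).
π_72 has 2 disjoint cycles with lengths [108, 1] on {0,…,108}.
With 2 cycles on 109 points, sign = (−1)^{109−2} = -1.
Zolotarev: (72|109) = -1, matching the cycle-count sign.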